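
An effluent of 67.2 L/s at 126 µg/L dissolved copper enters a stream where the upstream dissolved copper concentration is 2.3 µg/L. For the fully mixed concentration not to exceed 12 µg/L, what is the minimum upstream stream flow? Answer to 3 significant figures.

790 L/s

Set C_mix = 12: (Q·2.300 + 67.20·126.0) / (Q + 67.20) = 12
→ Q = 67.20·(126.0 − 12)/(12 − 2.300) = 789.8 L/s.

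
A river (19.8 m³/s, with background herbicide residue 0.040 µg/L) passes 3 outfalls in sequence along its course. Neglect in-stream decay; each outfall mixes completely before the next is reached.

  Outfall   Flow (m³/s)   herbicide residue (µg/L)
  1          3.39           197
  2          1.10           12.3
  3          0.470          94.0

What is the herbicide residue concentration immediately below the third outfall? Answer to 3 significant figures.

29.3 µg/L

Outfall 1: combined Q = 23.19 m³/s; C = (19.80·0.04000 + 3.390·197.0)/23.19 = 28.83 µg/L.
Outfall 2: combined Q = 24.29 m³/s; C = (23.19·28.83 + 1.100·12.30)/24.29 = 28.08 µg/L.
Outfall 3: combined Q = 24.76 m³/s; C = (24.29·28.08 + 0.4700·94.00)/24.76 = 29.33 µg/L.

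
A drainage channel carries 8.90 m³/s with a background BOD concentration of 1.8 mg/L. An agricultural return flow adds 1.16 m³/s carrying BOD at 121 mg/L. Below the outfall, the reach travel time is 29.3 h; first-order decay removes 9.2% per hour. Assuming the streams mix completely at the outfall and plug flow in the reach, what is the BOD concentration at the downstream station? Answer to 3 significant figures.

After mixing, C = (8.900·1.800 + 1.160·121.0) / 10.06 = 156.4/10.06 = 15.54 mg/L.
9.2%/h lost → k = −ln(1 − 0.092) = 0.09651 h⁻¹.
After decay, C = 15.54 × e^(−kt) = 15.54 × 0.05914 = 0.9194 mg/L.

0.919 mg/L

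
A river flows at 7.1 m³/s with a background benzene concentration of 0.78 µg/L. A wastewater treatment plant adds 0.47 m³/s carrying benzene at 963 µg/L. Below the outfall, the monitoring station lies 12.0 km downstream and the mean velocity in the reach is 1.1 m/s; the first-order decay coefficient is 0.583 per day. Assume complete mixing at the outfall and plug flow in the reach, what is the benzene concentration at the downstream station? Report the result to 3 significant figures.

56.2 µg/L

Mass balance: C = (7.100·0.7800 + 0.4700·963.0) / 7.570 = 458.1/7.570 = 60.52 µg/L.
Travel time t = 12.0·1000 / 1.1 = 10910 s = 3.030 h.
First-order decay: C = 60.52·exp(−k·t) = 60.52·0.9290 = 56.23 µg/L.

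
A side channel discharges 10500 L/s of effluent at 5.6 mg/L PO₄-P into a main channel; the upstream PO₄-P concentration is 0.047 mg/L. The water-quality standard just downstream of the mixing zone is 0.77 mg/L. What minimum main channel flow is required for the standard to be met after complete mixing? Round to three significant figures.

Set C_mix = 0.77: (Q·0.04700 + 10500·5.600) / (Q + 10500) = 0.77
→ Q = 10500·(5.600 − 0.77)/(0.77 − 0.04700) = 70150 L/s.

70100 L/s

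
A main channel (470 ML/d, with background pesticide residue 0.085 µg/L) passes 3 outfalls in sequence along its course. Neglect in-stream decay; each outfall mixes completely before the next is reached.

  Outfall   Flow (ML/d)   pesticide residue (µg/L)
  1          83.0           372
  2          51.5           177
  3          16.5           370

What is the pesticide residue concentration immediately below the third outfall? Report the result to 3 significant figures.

74.3 µg/L

Below outfall 1: Q → 553.0 ML/d, C = (470.0·0.08500 + 83.00·372.0)/553.0 = 55.91 µg/L.
Below outfall 2: Q → 604.5 ML/d, C = (553.0·55.91 + 51.50·177.0)/604.5 = 66.22 µg/L.
Below outfall 3: Q → 621.0 ML/d, C = (604.5·66.22 + 16.50·370.0)/621.0 = 74.29 µg/L.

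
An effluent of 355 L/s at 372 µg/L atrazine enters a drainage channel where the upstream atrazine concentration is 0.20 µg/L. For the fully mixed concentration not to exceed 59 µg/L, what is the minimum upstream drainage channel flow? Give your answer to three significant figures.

1890 L/s

Set C_mix = 59: (Q·0.2000 + 355.0·372.0) / (Q + 355.0) = 59
→ Q = 355.0·(372.0 − 59)/(59 − 0.2000) = 1890 L/s.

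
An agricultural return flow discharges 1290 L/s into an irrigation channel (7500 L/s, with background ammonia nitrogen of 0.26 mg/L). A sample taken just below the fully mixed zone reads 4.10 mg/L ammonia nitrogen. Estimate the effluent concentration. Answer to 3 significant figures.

26.4 mg/L

Mass balance: 7500·0.2600 + 1290·Cₑ = 8790·4.100
→ Cₑ = (8790·4.100 − 7500·0.2600) / 1290 = 26.43 mg/L.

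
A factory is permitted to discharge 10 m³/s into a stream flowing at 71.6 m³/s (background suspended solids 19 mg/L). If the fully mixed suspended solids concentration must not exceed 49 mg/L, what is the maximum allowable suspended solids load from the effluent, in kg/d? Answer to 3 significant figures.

Mass balance at the limit: 71.60·19.00 + 10.00·Cₑ = 81.60·49 → Cₑ = 263.8 mg/L.
Load = 10.00 m³/s × 263.8 g/m³ × 86 400 s/d = 227900 kg/d.

228000 kg/d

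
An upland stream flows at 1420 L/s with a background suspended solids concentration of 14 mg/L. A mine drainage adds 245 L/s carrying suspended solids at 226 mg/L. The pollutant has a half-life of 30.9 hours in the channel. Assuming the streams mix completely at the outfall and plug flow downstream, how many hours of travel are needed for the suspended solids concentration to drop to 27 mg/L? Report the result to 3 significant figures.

After mixing, C = (1420·14.00 + 245.0·226.0) / 1665 = 75250/1665 = 45.20 mg/L.
Half-life 30.9 h → k = ln 2 / 30.9 = 0.02243 h⁻¹ = 0.5384 d⁻¹.
45.20·exp(−k·t) = 27 → t = ln(45.20/27)/k = 82670 s = 22.97 h.

23.0 h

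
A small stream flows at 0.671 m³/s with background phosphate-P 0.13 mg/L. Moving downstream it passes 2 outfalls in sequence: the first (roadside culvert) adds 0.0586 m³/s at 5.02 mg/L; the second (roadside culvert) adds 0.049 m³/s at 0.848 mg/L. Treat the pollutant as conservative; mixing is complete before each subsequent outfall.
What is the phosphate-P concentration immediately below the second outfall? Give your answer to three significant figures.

Outfall 1: combined Q = 0.7296 m³/s; C = (0.6710·0.1300 + 0.05860·5.020)/0.7296 = 0.5228 mg/L.
Outfall 2: combined Q = 0.7786 m³/s; C = (0.7296·0.5228 + 0.04900·0.8480)/0.7786 = 0.5432 mg/L.

0.543 mg/L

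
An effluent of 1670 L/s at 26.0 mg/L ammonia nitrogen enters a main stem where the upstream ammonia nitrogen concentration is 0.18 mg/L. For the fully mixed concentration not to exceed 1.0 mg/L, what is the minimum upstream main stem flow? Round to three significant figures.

50900 L/s

Set C_mix = 1.0: (Q·0.1800 + 1670·26.00) / (Q + 1670) = 1.0
→ Q = 1670·(26.00 − 1.0)/(1.0 − 0.1800) = 50910 L/s.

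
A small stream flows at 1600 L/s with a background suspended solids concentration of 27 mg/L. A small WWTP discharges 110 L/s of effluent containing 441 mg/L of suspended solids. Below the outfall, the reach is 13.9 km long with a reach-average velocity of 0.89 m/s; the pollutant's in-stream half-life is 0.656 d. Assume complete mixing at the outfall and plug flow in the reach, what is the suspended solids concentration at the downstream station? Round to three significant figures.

44.3 mg/L

Flow-weighted average: C = (1600·27.00 + 110.0·441.0) / 1710 = 91710/1710 = 53.63 mg/L.
Travel time t = 13.9·1000 / 0.89 = 15620 s = 4.338 h.
Half-life 0.656 d → k = ln 2 / 0.656 = 1.057 d⁻¹.
First-order decay: C = 53.63·exp(−k·t) = 53.63·0.8261 = 44.31 mg/L.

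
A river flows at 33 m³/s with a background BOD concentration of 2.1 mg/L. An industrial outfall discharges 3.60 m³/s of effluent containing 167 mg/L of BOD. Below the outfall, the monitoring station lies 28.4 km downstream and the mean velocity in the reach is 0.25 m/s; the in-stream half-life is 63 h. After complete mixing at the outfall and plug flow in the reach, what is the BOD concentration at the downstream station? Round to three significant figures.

12.9 mg/L

Mixed concentration C = ΣQC/ΣQ = (33.00·2.100 + 3.600·167.0) / 36.60 = 670.5/36.60 = 18.32 mg/L.
Travel time t = 28.4·1000 / 0.25 = 113600 s = 31.56 h.
Half-life 63 h → k = ln 2 / 63 = 0.01100 h⁻¹ = 0.2641 d⁻¹.
Applying C = C₀e^(−kt): 18.32 × 0.7067 = 12.95 mg/L.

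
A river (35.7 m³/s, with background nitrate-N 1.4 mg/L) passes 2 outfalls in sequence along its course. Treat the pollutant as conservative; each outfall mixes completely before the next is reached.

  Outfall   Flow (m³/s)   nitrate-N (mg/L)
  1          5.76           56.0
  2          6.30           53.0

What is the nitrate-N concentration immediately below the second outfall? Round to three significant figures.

Below outfall 1: Q → 41.46 m³/s, C = (35.70·1.400 + 5.760·56.00)/41.46 = 8.986 mg/L.
Below outfall 2: Q → 47.76 m³/s, C = (41.46·8.986 + 6.300·53.00)/47.76 = 14.79 mg/L.

14.8 mg/L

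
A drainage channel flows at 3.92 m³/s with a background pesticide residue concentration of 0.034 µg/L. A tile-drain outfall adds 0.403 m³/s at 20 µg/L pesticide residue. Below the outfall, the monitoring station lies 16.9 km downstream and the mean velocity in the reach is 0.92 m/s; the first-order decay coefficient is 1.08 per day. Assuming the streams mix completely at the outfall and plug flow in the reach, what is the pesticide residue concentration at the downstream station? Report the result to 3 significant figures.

1.51 µg/L

Mass balance: C = (3.920·0.03400 + 0.4030·20.00) / 4.323 = 8.193/4.323 = 1.895 µg/L.
Travel time t = 16.9·1000 / 0.92 = 18370 s = 5.103 h.
Decay over the reach: 1.895·exp(−kt) = 1.895·0.7948 = 1.506 µg/L.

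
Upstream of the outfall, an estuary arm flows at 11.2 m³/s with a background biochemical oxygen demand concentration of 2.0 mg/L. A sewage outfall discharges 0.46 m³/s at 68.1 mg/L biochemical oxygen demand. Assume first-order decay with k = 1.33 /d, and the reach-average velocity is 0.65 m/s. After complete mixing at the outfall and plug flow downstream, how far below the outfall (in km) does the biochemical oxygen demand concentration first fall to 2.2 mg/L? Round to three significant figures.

Mixed concentration C = ΣQC/ΣQ = (11.20·2.000 + 0.4600·68.10) / 11.66 = 53.73/11.66 = 4.608 mg/L.
Set 4.608·exp(−k·t) = 2.2 → t = ln(4.608/2.2)/k = 48030 s = 13.34 h.
Distance = v·t = 0.65·48030 = 31220 m = 31.22 km.

31.2 km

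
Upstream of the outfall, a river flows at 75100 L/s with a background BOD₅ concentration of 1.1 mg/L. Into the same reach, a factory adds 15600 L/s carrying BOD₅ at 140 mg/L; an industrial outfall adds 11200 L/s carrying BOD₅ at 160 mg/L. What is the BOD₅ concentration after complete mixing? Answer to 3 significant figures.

39.8 mg/L

Flow-weighted average: C = (75100·1.100 + 15600·140.0 + 11200·160.0) / 101900 = 4059000/101900 = 39.83 mg/L.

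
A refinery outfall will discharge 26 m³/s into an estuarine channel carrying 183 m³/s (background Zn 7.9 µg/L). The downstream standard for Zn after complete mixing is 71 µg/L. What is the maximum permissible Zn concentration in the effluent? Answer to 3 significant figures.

515 µg/L

At the limit, (Qr·Cr + Qe·Cₑ)/(Qr + Qe) = 71:
Cₑ = (209.0·71 − 183.0·7.900) / 26.00 = 515.1 µg/L.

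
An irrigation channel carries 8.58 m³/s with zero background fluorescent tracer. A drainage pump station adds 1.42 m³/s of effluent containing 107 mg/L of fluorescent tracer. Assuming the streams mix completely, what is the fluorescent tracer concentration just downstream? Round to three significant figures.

15.2 mg/L

After mixing, C = (8.580·0 + 1.420·107.0) / 10.00 = 151.9/10.00 = 15.19 mg/L.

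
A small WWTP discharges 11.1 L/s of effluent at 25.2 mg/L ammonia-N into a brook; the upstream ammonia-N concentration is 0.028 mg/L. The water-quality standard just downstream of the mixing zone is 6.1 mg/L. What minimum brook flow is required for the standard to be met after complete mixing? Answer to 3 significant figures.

Set C_mix = 6.1: (Q·0.02800 + 11.10·25.20) / (Q + 11.10) = 6.1
→ Q = 11.10·(25.20 − 6.1)/(6.1 − 0.02800) = 34.92 L/s.

34.9 L/s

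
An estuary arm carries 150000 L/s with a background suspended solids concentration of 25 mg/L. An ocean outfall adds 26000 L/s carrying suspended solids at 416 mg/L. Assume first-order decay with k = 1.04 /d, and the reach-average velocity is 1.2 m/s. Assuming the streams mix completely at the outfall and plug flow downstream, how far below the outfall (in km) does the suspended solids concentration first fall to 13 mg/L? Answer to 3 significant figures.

185 km

Mixed concentration C = ΣQC/ΣQ = (150000·25.00 + 26000·416.0) / 176000 = 14570000/176000 = 82.76 mg/L.
Set 82.76·exp(−k·t) = 13 → t = ln(82.76/13)/k = 153800 s = 42.72 h.
Distance = v·t = 1.2·153800 = 184500 m = 184.5 km.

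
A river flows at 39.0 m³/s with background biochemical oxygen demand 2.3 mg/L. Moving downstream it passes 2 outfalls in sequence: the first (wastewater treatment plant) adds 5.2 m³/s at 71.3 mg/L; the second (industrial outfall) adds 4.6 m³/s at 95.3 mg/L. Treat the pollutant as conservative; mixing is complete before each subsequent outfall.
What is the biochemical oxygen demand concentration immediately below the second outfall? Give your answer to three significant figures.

18.4 mg/L

Outfall 1: combined Q = 44.20 m³/s; C = (39.00·2.300 + 5.200·71.30)/44.20 = 10.42 mg/L.
Outfall 2: combined Q = 48.80 m³/s; C = (44.20·10.42 + 4.600·95.30)/48.80 = 18.42 mg/L.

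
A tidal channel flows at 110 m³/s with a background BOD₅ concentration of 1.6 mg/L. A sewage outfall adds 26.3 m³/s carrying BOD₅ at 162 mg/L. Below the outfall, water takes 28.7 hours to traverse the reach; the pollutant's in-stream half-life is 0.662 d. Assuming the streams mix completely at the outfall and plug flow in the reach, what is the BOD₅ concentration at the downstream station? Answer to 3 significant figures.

Flow-weighted average: C = (110.0·1.600 + 26.30·162.0) / 136.3 = 4437/136.3 = 32.55 mg/L.
Half-life 0.662 d → k = ln 2 / 0.662 = 1.047 d⁻¹.
First-order decay: C = 32.55·exp(−k·t) = 32.55·0.2859 = 9.306 mg/L.

9.31 mg/L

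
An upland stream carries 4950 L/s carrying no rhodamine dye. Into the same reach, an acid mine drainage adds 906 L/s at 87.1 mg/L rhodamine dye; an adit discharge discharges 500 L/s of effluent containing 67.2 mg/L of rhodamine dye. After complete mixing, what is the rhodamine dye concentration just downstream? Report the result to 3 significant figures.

17.7 mg/L

Flow-weighted average: C = (4950·0 + 906.0·87.10 + 500.0·67.20) / 6356 = 112500/6356 = 17.70 mg/L.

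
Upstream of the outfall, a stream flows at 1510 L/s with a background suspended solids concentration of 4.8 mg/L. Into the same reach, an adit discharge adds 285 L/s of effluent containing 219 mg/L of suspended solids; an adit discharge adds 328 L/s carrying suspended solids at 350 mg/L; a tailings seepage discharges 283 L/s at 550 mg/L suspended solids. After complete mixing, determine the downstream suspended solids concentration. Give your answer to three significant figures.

141 mg/L

Mixed concentration C = ΣQC/ΣQ = (1510·4.800 + 285.0·219.0 + 328.0·350.0 + 283.0·550.0) / 2406 = 340100/2406 = 141.4 mg/L.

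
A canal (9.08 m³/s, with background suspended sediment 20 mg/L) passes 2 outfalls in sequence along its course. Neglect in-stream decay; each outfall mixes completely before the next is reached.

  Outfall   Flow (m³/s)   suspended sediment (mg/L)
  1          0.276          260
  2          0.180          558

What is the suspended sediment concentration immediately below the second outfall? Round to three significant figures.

After outfall 1: Q = 9.080 + 0.2760 = 9.356 m³/s; C = (9.080·20.00 + 0.2760·260.0)/9.356 = 27.08 mg/L.
After outfall 2: Q = 9.356 + 0.1800 = 9.536 m³/s; C = (9.356·27.08 + 0.1800·558.0)/9.536 = 37.10 mg/L.

37.1 mg/L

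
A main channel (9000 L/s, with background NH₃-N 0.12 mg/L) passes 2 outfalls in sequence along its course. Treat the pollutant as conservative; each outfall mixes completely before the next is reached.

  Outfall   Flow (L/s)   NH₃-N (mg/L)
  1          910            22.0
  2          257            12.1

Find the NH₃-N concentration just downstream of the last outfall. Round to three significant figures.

2.38 mg/L

Outfall 1: combined Q = 9910 L/s; C = (9000·0.1200 + 910.0·22.00)/9910 = 2.129 mg/L.
Outfall 2: combined Q = 10170 L/s; C = (9910·2.129 + 257.0·12.10)/10170 = 2.381 mg/L.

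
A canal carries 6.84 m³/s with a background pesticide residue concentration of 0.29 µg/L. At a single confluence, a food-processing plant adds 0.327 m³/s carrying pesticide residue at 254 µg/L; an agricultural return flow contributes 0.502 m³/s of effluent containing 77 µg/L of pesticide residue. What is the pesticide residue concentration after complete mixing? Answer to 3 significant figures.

16.1 µg/L

Mixed concentration C = ΣQC/ΣQ = (6.840·0.2900 + 0.3270·254.0 + 0.5020·77.00) / 7.669 = 123.7/7.669 = 16.13 µg/L.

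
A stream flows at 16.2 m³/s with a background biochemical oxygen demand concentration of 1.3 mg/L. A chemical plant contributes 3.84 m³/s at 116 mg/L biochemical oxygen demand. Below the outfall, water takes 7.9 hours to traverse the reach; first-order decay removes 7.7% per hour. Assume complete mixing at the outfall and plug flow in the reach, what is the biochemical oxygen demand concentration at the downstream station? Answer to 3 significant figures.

After mixing, C = (16.20·1.300 + 3.840·116.0) / 20.04 = 466.5/20.04 = 23.28 mg/L.
7.7%/h lost → k = −ln(1 − 0.077) = 0.08013 h⁻¹.
First-order decay: C = 23.28·exp(−k·t) = 23.28·0.5310 = 12.36 mg/L.

12.4 mg/L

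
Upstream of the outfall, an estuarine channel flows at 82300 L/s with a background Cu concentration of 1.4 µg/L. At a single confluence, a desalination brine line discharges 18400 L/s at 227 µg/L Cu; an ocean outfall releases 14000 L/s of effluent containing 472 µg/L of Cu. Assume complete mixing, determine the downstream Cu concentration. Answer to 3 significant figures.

95.0 µg/L

Flow-weighted average: C = (82300·1.400 + 18400·227.0 + 14000·472.0) / 114700 = 10900000/114700 = 95.03 µg/L.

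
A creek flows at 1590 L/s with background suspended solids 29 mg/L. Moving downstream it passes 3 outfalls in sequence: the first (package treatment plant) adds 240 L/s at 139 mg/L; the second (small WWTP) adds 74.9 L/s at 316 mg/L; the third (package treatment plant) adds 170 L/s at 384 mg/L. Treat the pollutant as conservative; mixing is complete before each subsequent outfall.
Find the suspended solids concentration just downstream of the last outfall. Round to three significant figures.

Outfall 1: combined Q = 1830 L/s; C = (1590·29.00 + 240.0·139.0)/1830 = 43.43 mg/L.
Outfall 2: combined Q = 1905 L/s; C = (1830·43.43 + 74.90·316.0)/1905 = 54.14 mg/L.
Outfall 3: combined Q = 2075 L/s; C = (1905·54.14 + 170.0·384.0)/2075 = 81.17 mg/L.

81.2 mg/L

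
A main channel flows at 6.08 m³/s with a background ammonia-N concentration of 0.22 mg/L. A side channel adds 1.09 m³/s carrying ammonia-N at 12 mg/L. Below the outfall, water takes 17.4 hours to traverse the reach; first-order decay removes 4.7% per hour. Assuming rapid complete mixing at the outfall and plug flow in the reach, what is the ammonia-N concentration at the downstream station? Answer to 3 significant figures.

0.870 mg/L

Flow-weighted average: C = (6.080·0.2200 + 1.090·12.00) / 7.170 = 14.42/7.170 = 2.011 mg/L.
4.7%/h lost → k = −ln(1 − 0.047) = 0.04814 h⁻¹.
Applying C = C₀e^(−kt): 2.011 × 0.4327 = 0.8701 mg/L.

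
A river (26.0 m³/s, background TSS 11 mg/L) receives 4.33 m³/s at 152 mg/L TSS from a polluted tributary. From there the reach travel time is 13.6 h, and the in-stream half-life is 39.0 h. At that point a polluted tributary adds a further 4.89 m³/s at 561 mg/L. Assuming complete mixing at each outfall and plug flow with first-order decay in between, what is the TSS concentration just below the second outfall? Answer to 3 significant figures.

98.9 mg/L

Mass balance: C = (26.00·11.00 + 4.330·152.0) / 30.33 = 944.2/30.33 = 31.13 mg/L; combined flow 30.33 m³/s.
Half-life 39.0 h → k = ln 2 / 39.0 = 0.01777 h⁻¹ = 0.4266 d⁻¹.
Applying C = C₀e^(−kt): 31.13 × 0.7853 = 24.45 mg/L.
Second outfall: C = (30.33·24.45 + 4.890·561.0)/35.22 = 98.94 mg/L.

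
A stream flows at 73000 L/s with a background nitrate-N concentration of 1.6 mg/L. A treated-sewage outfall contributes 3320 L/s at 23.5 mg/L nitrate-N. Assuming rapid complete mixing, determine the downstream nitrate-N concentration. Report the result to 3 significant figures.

Mixed concentration C = ΣQC/ΣQ = (73000·1.600 + 3320·23.50) / 76320 = 194800/76320 = 2.553 mg/L.

2.55 mg/L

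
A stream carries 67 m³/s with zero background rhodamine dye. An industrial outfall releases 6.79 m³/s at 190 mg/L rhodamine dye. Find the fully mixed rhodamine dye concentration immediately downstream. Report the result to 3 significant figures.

Mass balance: C = (67.00·0 + 6.790·190.0) / 73.79 = 1290/73.79 = 17.48 mg/L.

17.5 mg/L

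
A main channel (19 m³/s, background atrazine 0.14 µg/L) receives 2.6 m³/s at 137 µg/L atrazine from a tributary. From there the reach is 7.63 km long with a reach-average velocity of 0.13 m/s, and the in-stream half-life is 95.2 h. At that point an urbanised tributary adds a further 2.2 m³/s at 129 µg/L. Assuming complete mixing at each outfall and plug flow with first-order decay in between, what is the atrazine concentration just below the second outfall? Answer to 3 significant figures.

After mixing, C = (19.00·0.1400 + 2.600·137.0) / 21.60 = 358.9/21.60 = 16.61 µg/L; combined flow 21.60 m³/s.
Travel time t = 7.63·1000 / 0.13 = 58690 s = 16.30 h.
Half-life 95.2 h → k = ln 2 / 95.2 = 0.007281 h⁻¹ = 0.1747 d⁻¹.
Decay over the reach: 16.61·exp(−kt) = 16.61·0.8881 = 14.75 µg/L.
At the second outfall, C = (21.60·14.75 + 2.200·129.0) / (21.60 + 2.200) = 25.31 µg/L.

25.3 µg/L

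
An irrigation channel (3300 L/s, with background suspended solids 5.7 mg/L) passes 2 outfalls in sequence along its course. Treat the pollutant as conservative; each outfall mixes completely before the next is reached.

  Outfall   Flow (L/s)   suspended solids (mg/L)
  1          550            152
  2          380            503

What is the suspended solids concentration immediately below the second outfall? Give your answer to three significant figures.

69.4 mg/L

After outfall 1: Q = 3300 + 550.0 = 3850 L/s; C = (3300·5.700 + 550.0·152.0)/3850 = 26.60 mg/L.
After outfall 2: Q = 3850 + 380.0 = 4230 L/s; C = (3850·26.60 + 380.0·503.0)/4230 = 69.40 mg/L.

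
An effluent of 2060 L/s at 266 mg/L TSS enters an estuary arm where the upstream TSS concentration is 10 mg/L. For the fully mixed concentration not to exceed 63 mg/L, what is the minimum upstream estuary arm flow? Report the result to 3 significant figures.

Set C_mix = 63: (Q·10.00 + 2060·266.0) / (Q + 2060) = 63
→ Q = 2060·(266.0 − 63)/(63 − 10.00) = 7890 L/s.

7890 L/s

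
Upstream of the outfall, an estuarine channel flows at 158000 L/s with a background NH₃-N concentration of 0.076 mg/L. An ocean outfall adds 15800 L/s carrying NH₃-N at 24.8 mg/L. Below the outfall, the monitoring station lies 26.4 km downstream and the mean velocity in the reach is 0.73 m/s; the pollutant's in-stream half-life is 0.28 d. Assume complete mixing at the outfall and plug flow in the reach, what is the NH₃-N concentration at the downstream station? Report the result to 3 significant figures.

0.824 mg/L

Mixed concentration C = ΣQC/ΣQ = (158000·0.07600 + 15800·24.80) / 173800 = 403800/173800 = 2.324 mg/L.
Travel time t = 26.4·1000 / 0.73 = 36160 s = 10.05 h.
Half-life 0.28 d → k = ln 2 / 0.28 = 2.476 d⁻¹.
First-order decay: C = 2.324·exp(−k·t) = 2.324·0.3548 = 0.8244 mg/L.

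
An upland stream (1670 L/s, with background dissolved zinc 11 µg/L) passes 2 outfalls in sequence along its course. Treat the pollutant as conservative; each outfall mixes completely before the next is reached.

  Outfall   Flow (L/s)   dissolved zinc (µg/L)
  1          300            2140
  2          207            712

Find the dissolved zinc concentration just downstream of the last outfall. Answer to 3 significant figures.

371 µg/L

Outfall 1: combined Q = 1970 L/s; C = (1670·11.00 + 300.0·2140)/1970 = 335.2 µg/L.
Outfall 2: combined Q = 2177 L/s; C = (1970·335.2 + 207.0·712.0)/2177 = 371.0 µg/L.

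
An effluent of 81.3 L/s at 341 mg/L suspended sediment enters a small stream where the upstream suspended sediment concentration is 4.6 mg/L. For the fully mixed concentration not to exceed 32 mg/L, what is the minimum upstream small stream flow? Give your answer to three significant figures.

917 L/s

Set C_mix = 32: (Q·4.600 + 81.30·341.0) / (Q + 81.30) = 32
→ Q = 81.30·(341.0 − 32)/(32 − 4.600) = 916.9 L/s.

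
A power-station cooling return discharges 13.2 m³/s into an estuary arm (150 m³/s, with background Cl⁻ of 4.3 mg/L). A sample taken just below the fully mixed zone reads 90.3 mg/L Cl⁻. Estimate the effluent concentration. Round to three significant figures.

Mass balance: 150.0·4.300 + 13.20·Cₑ = 163.2·90.30
→ Cₑ = (163.2·90.30 − 150.0·4.300) / 13.20 = 1068 mg/L.

1070 mg/L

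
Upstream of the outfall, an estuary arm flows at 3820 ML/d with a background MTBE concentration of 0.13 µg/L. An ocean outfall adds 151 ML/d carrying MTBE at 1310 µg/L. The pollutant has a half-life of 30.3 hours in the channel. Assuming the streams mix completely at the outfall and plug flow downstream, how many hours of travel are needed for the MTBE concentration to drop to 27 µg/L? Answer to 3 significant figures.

Mass balance: C = (3820·0.1300 + 151.0·1310) / 3971 = 198300/3971 = 49.94 µg/L.
Half-life 30.3 h → k = ln 2 / 30.3 = 0.02288 h⁻¹ = 0.5490 d⁻¹.
49.94·exp(−k·t) = 27 → t = ln(49.94/27)/k = 96780 s = 26.88 h.

26.9 h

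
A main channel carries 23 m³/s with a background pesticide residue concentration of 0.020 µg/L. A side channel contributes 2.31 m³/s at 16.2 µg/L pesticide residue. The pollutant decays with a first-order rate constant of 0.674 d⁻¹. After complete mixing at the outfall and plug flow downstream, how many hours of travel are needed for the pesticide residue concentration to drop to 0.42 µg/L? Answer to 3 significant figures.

45.3 h

Mass balance: C = (23.00·0.02000 + 2.310·16.20) / 25.31 = 37.88/25.31 = 1.497 µg/L.
1.497·exp(−k·t) = 0.42 → t = ln(1.497/0.42)/k = 162900 s = 45.25 h.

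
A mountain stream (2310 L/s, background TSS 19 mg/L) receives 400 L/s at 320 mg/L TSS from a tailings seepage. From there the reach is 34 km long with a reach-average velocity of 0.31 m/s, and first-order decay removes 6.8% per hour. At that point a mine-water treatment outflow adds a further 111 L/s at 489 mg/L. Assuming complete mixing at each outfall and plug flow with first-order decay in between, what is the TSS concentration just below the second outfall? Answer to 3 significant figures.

26.4 mg/L

After mixing, C = (2310·19.00 + 400.0·320.0) / 2710 = 171900/2710 = 63.43 mg/L; combined flow 2710 L/s.
Travel time t = 34·1000 / 0.31 = 109700 s = 30.47 h.
6.8%/h lost → k = −ln(1 − 0.068) = 0.07042 h⁻¹.
Decay over the reach: 63.43·exp(−kt) = 63.43·0.1170 = 7.422 mg/L.
Second outfall: C = (2710·7.422 + 111.0·489.0)/2821 = 26.37 mg/L.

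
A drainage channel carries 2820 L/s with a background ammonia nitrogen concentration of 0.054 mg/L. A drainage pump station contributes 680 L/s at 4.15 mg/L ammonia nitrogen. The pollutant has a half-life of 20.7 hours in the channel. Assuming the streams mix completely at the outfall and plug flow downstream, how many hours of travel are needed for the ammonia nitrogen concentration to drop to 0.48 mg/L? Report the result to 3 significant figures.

Flow-weighted average: C = (2820·0.05400 + 680.0·4.150) / 3500 = 2974/3500 = 0.8498 mg/L.
Half-life 20.7 h → k = ln 2 / 20.7 = 0.03349 h⁻¹ = 0.8036 d⁻¹.
0.8498·exp(−k·t) = 0.48 → t = ln(0.8498/0.48)/k = 61410 s = 17.06 h.

17.1 h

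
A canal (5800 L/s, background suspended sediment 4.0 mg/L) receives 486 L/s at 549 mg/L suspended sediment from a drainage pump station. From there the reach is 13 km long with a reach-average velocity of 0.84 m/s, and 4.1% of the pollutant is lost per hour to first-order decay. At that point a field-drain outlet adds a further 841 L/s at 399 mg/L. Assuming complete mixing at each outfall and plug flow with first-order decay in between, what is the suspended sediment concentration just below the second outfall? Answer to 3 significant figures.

81.1 mg/L

Mass balance: C = (5800·4.000 + 486.0·549.0) / 6286 = 290000/6286 = 46.14 mg/L; combined flow 6286 L/s.
Travel time t = 13·1000 / 0.84 = 15480 s = 4.299 h.
4.1%/h lost → k = −ln(1 − 0.041) = 0.04186 h⁻¹.
Decay over the reach: 46.14·exp(−kt) = 46.14·0.8353 = 38.54 mg/L.
Second outfall: C = (6286·38.54 + 841.0·399.0)/7127 = 81.07 mg/L.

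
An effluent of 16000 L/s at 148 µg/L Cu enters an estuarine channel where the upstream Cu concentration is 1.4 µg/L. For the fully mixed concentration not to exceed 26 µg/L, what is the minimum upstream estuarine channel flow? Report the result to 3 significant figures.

Set C_mix = 26: (Q·1.400 + 16000·148.0) / (Q + 16000) = 26
→ Q = 16000·(148.0 − 26)/(26 − 1.400) = 79350 L/s.

79300 L/s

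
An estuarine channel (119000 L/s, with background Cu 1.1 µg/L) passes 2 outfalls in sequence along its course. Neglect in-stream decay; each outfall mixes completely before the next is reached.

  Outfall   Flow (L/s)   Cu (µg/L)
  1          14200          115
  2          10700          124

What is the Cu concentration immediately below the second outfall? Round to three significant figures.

21.5 µg/L

Outfall 1: combined Q = 133200 L/s; C = (119000·1.100 + 14200·115.0)/133200 = 13.24 µg/L.
Outfall 2: combined Q = 143900 L/s; C = (133200·13.24 + 10700·124.0)/143900 = 21.48 µg/L.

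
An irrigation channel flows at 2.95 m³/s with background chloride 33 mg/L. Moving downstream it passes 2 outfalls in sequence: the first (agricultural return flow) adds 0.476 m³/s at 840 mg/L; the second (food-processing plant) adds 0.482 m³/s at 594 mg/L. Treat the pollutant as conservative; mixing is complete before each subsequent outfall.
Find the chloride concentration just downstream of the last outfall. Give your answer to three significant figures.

200 mg/L

After outfall 1: Q = 2.950 + 0.4760 = 3.426 m³/s; C = (2.950·33.00 + 0.4760·840.0)/3.426 = 145.1 mg/L.
After outfall 2: Q = 3.426 + 0.4820 = 3.908 m³/s; C = (3.426·145.1 + 0.4820·594.0)/3.908 = 200.5 mg/L.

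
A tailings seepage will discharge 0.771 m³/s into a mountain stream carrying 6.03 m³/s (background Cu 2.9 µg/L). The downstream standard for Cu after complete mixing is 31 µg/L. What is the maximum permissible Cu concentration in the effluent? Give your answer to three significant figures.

At the limit, (Qr·Cr + Qe·Cₑ)/(Qr + Qe) = 31:
Cₑ = (6.801·31 − 6.030·2.900) / 0.7710 = 250.8 µg/L.

251 µg/L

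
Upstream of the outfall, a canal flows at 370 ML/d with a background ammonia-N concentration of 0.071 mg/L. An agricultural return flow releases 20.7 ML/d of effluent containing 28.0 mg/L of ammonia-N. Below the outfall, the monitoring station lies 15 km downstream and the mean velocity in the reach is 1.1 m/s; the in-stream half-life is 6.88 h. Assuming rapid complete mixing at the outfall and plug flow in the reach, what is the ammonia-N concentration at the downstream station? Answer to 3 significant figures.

1.06 mg/L

Mass balance: C = (370.0·0.07100 + 20.70·28.00) / 390.7 = 605.9/390.7 = 1.551 mg/L.
Travel time t = 15·1000 / 1.1 = 13640 s = 3.788 h.
Half-life 6.88 h → k = ln 2 / 6.88 = 0.1007 h⁻¹ = 2.418 d⁻¹.
Decay over the reach: 1.551·exp(−kt) = 1.551·0.6828 = 1.059 mg/L.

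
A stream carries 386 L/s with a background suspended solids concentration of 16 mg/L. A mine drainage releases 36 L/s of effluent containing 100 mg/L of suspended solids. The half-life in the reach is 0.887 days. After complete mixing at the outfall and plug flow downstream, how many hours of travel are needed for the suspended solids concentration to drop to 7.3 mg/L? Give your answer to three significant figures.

35.5 h

Conservation of mass: C = (386.0·16.00 + 36.00·100.0) / 422.0 = 9776/422.0 = 23.17 mg/L.
Half-life 0.887 d → k = ln 2 / 0.887 = 0.7815 d⁻¹.
23.17·exp(−k·t) = 7.3 → t = ln(23.17/7.3)/k = 127700 s = 35.47 h.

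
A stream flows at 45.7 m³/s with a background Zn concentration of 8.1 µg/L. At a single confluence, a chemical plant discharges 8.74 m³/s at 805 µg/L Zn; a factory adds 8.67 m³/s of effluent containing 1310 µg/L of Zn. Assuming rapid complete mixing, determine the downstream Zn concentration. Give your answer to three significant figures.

Mass balance: C = (45.70·8.100 + 8.740·805.0 + 8.670·1310) / 63.11 = 18760/63.11 = 297.3 µg/L.

297 µg/L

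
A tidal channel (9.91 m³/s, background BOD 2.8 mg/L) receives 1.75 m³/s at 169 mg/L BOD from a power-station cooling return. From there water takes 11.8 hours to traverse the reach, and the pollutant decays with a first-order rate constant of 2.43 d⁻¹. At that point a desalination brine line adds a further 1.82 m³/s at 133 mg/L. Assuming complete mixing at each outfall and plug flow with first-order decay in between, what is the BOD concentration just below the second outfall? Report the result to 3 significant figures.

25.2 mg/L

Mixed concentration C = ΣQC/ΣQ = (9.910·2.800 + 1.750·169.0) / 11.66 = 323.5/11.66 = 27.74 mg/L; combined flow 11.66 m³/s.
First-order decay: C = 27.74·exp(−k·t) = 27.74·0.3028 = 8.400 mg/L.
At the second outfall, C = (11.66·8.400 + 1.820·133.0) / (11.66 + 1.820) = 25.22 mg/L.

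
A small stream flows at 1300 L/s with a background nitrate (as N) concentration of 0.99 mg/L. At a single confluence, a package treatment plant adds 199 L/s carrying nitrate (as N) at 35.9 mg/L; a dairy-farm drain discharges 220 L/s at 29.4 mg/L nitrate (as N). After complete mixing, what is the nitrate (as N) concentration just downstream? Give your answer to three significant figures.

Conservation of mass: C = (1300·0.9900 + 199.0·35.90 + 220.0·29.40) / 1719 = 14900/1719 = 8.667 mg/L.

8.67 mg/L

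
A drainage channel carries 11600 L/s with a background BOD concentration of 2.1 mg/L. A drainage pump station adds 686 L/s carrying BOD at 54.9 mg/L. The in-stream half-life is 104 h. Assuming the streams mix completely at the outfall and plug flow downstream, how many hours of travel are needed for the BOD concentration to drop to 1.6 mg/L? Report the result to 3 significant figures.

After mixing, C = (11600·2.100 + 686.0·54.90) / 12290 = 62020/12290 = 5.048 mg/L.
Half-life 104 h → k = ln 2 / 104 = 0.006665 h⁻¹ = 0.1600 d⁻¹.
5.048·exp(−k·t) = 1.6 → t = ln(5.048/1.6)/k = 620600 s = 172.4 h.

172 h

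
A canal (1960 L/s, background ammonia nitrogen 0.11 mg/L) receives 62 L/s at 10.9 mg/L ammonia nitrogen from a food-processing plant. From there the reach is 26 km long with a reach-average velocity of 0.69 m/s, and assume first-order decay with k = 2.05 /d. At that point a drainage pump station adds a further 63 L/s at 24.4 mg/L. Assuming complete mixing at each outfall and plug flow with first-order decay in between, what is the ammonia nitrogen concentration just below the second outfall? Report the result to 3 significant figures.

0.912 mg/L

Mixed concentration C = ΣQC/ΣQ = (1960·0.1100 + 62.00·10.90) / 2022 = 891.4/2022 = 0.4409 mg/L; combined flow 2022 L/s.
Travel time t = 26·1000 / 0.69 = 37680 s = 10.47 h.
Decay over the reach: 0.4409·exp(−kt) = 0.4409·0.4090 = 0.1803 mg/L.
At the second outfall, C = (2022·0.1803 + 63.00·24.40) / (2022 + 63.00) = 0.9121 mg/L.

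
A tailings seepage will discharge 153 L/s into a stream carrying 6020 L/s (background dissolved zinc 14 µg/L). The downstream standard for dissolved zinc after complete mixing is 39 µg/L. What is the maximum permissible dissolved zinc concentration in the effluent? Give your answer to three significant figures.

1020 µg/L

At the limit, (Qr·Cr + Qe·Cₑ)/(Qr + Qe) = 39:
Cₑ = (6173·39 − 6020·14.00) / 153.0 = 1023 µg/L.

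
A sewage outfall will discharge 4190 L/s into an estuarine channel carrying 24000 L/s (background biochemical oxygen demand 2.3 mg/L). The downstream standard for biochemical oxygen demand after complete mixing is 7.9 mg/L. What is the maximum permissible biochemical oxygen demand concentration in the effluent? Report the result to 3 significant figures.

At the limit, (Qr·Cr + Qe·Cₑ)/(Qr + Qe) = 7.9:
Cₑ = (28190·7.9 − 24000·2.300) / 4190 = 39.98 mg/L.

40.0 mg/L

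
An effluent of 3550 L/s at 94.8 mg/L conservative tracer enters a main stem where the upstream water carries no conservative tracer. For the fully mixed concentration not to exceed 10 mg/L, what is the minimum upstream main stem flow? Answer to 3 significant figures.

30100 L/s

Set C_mix = 10: (Q·0 + 3550·94.80) / (Q + 3550) = 10
→ Q = 3550·(94.80 − 10)/(10 − 0) = 30100 L/s.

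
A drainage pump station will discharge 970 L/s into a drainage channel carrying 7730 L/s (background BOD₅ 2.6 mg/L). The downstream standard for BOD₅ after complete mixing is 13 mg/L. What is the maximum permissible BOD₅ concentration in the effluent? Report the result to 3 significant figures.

95.9 mg/L

At the limit, (Qr·Cr + Qe·Cₑ)/(Qr + Qe) = 13:
Cₑ = (8700·13 − 7730·2.600) / 970.0 = 95.88 mg/L.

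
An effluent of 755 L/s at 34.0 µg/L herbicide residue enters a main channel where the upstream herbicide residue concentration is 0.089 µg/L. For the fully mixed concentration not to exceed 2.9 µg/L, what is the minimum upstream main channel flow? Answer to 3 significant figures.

Set C_mix = 2.9: (Q·0.08900 + 755.0·34.00) / (Q + 755.0) = 2.9
→ Q = 755.0·(34.00 − 2.9)/(2.9 − 0.08900) = 8353 L/s.

8350 L/s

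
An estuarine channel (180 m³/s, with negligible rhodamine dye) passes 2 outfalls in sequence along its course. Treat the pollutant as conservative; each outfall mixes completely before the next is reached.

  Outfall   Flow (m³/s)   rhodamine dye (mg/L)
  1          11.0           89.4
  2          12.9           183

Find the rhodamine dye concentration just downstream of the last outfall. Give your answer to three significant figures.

16.4 mg/L

After outfall 1: Q = 180.0 + 11.00 = 191.0 m³/s; C = (180.0·0 + 11.00·89.40)/191.0 = 5.149 mg/L.
After outfall 2: Q = 191.0 + 12.90 = 203.9 m³/s; C = (191.0·5.149 + 12.90·183.0)/203.9 = 16.40 mg/L.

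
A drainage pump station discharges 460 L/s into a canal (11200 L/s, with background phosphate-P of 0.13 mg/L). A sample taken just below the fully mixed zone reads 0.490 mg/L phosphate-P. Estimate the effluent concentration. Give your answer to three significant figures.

9.26 mg/L

Mass balance: 11200·0.1300 + 460.0·Cₑ = 11660·0.4900
→ Cₑ = (11660·0.4900 − 11200·0.1300) / 460.0 = 9.255 mg/L.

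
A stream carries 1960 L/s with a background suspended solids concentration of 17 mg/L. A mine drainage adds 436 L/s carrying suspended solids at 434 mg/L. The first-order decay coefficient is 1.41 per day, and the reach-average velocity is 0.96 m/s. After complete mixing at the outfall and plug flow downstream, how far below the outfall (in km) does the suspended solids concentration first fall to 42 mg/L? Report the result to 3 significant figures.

Flow-weighted average: C = (1960·17.00 + 436.0·434.0) / 2396 = 222500/2396 = 92.88 mg/L.
Set 92.88·exp(−k·t) = 42 → t = ln(92.88/42)/k = 48630 s = 13.51 h.
Distance = v·t = 0.96·48630 = 46690 m = 46.69 km.

46.7 km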